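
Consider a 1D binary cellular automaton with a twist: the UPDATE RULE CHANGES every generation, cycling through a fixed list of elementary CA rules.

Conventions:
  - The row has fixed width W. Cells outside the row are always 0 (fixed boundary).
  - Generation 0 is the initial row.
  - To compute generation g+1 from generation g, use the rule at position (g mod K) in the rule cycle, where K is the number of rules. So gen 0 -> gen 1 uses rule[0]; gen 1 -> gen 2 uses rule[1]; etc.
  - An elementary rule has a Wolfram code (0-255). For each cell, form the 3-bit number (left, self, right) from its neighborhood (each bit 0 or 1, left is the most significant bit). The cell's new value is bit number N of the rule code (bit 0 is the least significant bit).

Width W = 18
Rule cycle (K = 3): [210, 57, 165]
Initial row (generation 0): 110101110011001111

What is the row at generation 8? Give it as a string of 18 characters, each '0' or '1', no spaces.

Answer: 011010010101100101

Derivation:
Gen 0: 110101110011001111
Gen 1 (rule 210): 010000111101110111
Gen 2 (rule 57): 001110100011001100
Gen 3 (rule 165): 100101101000000001
Gen 4 (rule 210): 011000100100000010
Gen 5 (rule 57): 010110010011111001
Gen 6 (rule 165): 011000010001110001
Gen 7 (rule 210): 101100101010111010
Gen 8 (rule 57): 011010010101100101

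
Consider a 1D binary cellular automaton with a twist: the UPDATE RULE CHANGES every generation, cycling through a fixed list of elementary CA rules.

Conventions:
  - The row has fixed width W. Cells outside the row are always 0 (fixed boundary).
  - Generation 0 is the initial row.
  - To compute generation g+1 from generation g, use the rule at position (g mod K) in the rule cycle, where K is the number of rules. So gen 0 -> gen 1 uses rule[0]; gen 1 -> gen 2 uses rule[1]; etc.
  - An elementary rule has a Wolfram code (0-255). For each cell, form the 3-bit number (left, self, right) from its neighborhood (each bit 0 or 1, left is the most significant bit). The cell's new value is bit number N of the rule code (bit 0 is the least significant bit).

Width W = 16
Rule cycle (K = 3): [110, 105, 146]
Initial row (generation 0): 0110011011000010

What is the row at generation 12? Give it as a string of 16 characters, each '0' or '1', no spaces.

Gen 0: 0110011011000010
Gen 1 (rule 110): 1110111111000110
Gen 2 (rule 105): 1011100001010110
Gen 3 (rule 146): 0001010010000001
Gen 4 (rule 110): 0011110110000011
Gen 5 (rule 105): 1010011110111011
Gen 6 (rule 146): 0001101100010000
Gen 7 (rule 110): 0011111100110000
Gen 8 (rule 105): 1010000100110111
Gen 9 (rule 146): 0001001011000010
Gen 10 (rule 110): 0011011111000110
Gen 11 (rule 105): 1011110001010110
Gen 12 (rule 146): 0001101010000001

Answer: 0001101010000001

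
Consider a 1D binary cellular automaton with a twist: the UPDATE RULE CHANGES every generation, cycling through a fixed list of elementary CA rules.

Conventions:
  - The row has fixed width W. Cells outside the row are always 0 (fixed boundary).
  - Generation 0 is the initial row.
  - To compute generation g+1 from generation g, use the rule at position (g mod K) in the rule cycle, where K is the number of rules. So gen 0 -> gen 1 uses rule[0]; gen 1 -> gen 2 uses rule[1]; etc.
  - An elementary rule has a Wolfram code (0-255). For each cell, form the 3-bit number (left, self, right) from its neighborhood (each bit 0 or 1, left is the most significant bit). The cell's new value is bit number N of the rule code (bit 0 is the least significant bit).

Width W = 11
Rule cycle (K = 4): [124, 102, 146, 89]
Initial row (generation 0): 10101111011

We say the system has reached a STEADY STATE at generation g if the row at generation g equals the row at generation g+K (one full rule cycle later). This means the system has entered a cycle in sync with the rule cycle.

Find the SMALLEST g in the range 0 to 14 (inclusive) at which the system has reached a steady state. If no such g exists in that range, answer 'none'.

Gen 0: 10101111011
Gen 1 (rule 124): 11111001111
Gen 2 (rule 102): 00001010001
Gen 3 (rule 146): 00010001010
Gen 4 (rule 89): 11001100001
Gen 5 (rule 124): 11101110001
Gen 6 (rule 102): 00110010011
Gen 7 (rule 146): 01001101100
Gen 8 (rule 89): 00101101111
Gen 9 (rule 124): 00111111001
Gen 10 (rule 102): 01000001011
Gen 11 (rule 146): 10100010000
Gen 12 (rule 89): 00011001111
Gen 13 (rule 124): 00011101001
Gen 14 (rule 102): 00100111011
Gen 15 (rule 146): 01011010000
Gen 16 (rule 89): 00011001111
Gen 17 (rule 124): 00011101001
Gen 18 (rule 102): 00100111011

Answer: 12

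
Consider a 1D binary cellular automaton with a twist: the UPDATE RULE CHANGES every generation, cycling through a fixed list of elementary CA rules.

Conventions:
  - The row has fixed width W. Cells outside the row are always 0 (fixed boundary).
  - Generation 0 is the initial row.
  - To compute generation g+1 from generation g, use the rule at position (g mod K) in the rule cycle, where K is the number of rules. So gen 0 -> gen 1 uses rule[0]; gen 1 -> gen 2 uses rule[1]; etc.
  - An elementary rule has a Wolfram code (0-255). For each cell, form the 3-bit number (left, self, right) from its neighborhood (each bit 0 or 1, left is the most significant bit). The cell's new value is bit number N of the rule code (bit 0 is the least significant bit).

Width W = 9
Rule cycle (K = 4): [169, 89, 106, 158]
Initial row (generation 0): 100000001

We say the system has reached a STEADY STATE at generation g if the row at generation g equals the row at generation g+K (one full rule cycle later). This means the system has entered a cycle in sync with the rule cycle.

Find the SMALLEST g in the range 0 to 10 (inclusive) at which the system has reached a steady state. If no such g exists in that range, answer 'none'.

Gen 0: 100000001
Gen 1 (rule 169): 001111100
Gen 2 (rule 89): 101000111
Gen 3 (rule 106): 010001101
Gen 4 (rule 158): 111011001
Gen 5 (rule 169): 110110000
Gen 6 (rule 89): 110111111
Gen 7 (rule 106): 111100001
Gen 8 (rule 158): 111010011
Gen 9 (rule 169): 110100010
Gen 10 (rule 89): 110011001
Gen 11 (rule 106): 110111010
Gen 12 (rule 158): 100110011
Gen 13 (rule 169): 000100010
Gen 14 (rule 89): 110011001

Answer: 10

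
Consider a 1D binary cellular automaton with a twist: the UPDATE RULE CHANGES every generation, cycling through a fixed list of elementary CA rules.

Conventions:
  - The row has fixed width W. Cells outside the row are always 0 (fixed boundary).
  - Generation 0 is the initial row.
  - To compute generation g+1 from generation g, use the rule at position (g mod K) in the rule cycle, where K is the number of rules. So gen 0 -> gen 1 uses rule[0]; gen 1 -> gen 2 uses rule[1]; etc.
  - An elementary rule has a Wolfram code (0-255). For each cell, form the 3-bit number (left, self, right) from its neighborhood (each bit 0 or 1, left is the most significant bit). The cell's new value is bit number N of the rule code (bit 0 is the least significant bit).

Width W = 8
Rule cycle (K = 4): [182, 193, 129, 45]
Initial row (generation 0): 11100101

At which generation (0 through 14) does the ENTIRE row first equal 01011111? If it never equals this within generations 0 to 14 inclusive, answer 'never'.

Answer: 1

Derivation:
Gen 0: 11100101
Gen 1 (rule 182): 01011111
Gen 2 (rule 193): 00001111
Gen 3 (rule 129): 11100110
Gen 4 (rule 45): 10000100
Gen 5 (rule 182): 11001110
Gen 6 (rule 193): 01000110
Gen 7 (rule 129): 00010000
Gen 8 (rule 45): 11010111
Gen 9 (rule 182): 00111010
Gen 10 (rule 193): 10011000
Gen 11 (rule 129): 00000011
Gen 12 (rule 45): 11111010
Gen 13 (rule 182): 01110111
Gen 14 (rule 193): 00110011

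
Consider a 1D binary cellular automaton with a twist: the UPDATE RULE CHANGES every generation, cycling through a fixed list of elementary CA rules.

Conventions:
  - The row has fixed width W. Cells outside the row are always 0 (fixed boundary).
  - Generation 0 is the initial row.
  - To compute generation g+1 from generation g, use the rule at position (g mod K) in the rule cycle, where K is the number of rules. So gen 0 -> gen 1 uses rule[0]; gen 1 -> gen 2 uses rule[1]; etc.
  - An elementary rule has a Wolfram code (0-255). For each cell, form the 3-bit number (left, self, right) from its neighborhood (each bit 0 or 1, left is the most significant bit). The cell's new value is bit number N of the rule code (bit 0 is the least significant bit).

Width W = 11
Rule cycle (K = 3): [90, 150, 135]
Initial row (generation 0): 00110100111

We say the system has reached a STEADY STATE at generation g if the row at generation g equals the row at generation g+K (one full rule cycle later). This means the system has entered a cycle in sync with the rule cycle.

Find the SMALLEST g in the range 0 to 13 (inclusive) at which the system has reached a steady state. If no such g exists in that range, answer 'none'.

Answer: none

Derivation:
Gen 0: 00110100111
Gen 1 (rule 90): 01110011101
Gen 2 (rule 150): 10101101001
Gen 3 (rule 135): 10100001011
Gen 4 (rule 90): 00010010011
Gen 5 (rule 150): 00111111100
Gen 6 (rule 135): 11011111001
Gen 7 (rule 90): 11010001110
Gen 8 (rule 150): 00011010101
Gen 9 (rule 135): 11100010101
Gen 10 (rule 90): 10110100000
Gen 11 (rule 150): 10000110000
Gen 12 (rule 135): 10111000111
Gen 13 (rule 90): 00101101101
Gen 14 (rule 150): 01100000001
Gen 15 (rule 135): 10001111111
Gen 16 (rule 90): 01011000001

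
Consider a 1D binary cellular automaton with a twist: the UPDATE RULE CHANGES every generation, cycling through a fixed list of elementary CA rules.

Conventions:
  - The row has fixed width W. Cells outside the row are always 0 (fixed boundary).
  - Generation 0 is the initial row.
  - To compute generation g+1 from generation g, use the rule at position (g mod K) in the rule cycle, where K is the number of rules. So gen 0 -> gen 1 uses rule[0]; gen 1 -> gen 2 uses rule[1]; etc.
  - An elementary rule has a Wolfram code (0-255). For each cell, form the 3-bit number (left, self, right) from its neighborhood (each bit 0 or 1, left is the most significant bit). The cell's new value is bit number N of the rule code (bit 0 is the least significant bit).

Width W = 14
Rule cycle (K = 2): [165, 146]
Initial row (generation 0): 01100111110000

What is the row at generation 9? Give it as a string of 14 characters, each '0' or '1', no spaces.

Gen 0: 01100111110000
Gen 1 (rule 165): 00000011100111
Gen 2 (rule 146): 00000101011010
Gen 3 (rule 165): 11110111100110
Gen 4 (rule 146): 01100011011001
Gen 5 (rule 165): 00001000100001
Gen 6 (rule 146): 00010101010010
Gen 7 (rule 165): 11011111110010
Gen 8 (rule 146): 00001111101101
Gen 9 (rule 165): 11100111010011

Answer: 11100111010011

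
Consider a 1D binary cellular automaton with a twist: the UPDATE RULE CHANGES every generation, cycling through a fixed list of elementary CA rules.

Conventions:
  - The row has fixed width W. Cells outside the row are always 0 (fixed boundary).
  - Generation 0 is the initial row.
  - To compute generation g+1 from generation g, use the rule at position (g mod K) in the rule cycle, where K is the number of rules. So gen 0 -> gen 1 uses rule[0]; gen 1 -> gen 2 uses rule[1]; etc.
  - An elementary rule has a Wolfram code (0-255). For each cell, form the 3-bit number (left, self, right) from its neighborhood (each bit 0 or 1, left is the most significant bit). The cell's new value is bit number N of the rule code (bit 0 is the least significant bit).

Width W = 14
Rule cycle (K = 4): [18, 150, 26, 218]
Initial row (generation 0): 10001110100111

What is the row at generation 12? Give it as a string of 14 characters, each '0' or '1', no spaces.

Answer: 10000010000000

Derivation:
Gen 0: 10001110100111
Gen 1 (rule 18): 01010000011000
Gen 2 (rule 150): 11011000100100
Gen 3 (rule 26): 10010101011010
Gen 4 (rule 218): 01100000011001
Gen 5 (rule 18): 10010000100110
Gen 6 (rule 150): 11111001111001
Gen 7 (rule 26): 10000111000110
Gen 8 (rule 218): 01001111101111
Gen 9 (rule 18): 10110000000000
Gen 10 (rule 150): 10001000000000
Gen 11 (rule 26): 01010100000000
Gen 12 (rule 218): 10000010000000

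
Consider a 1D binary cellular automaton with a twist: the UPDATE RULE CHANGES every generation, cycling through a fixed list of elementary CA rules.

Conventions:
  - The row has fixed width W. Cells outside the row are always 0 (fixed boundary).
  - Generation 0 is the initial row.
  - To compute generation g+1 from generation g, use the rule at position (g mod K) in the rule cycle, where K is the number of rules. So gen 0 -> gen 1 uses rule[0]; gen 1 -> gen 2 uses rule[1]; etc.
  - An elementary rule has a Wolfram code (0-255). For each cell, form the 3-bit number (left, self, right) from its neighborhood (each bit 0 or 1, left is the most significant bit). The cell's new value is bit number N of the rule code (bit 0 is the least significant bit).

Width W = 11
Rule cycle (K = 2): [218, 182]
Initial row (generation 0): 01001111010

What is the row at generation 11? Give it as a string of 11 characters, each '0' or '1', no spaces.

Answer: 11110000001

Derivation:
Gen 0: 01001111010
Gen 1 (rule 218): 10111111001
Gen 2 (rule 182): 11011110111
Gen 3 (rule 218): 11011110111
Gen 4 (rule 182): 00101101010
Gen 5 (rule 218): 01001100001
Gen 6 (rule 182): 11110010011
Gen 7 (rule 218): 11111101111
Gen 8 (rule 182): 01111010110
Gen 9 (rule 218): 11111000111
Gen 10 (rule 182): 01110101010
Gen 11 (rule 218): 11110000001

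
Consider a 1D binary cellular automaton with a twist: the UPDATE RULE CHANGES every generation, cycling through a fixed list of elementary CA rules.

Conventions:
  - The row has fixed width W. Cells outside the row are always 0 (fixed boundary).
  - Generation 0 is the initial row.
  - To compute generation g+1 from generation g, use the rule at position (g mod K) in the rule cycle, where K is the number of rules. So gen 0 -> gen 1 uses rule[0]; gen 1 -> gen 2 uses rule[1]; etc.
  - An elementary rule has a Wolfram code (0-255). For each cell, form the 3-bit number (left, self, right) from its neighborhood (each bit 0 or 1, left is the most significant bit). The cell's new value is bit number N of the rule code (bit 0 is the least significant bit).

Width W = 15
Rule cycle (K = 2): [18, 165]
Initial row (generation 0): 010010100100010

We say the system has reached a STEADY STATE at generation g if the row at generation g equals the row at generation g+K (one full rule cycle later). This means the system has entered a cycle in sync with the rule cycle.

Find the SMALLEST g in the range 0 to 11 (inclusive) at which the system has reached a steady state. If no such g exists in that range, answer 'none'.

Answer: 5

Derivation:
Gen 0: 010010100100010
Gen 1 (rule 18): 101100011010101
Gen 2 (rule 165): 110001000111111
Gen 3 (rule 18): 001010101000000
Gen 4 (rule 165): 101111111011111
Gen 5 (rule 18): 000000000000000
Gen 6 (rule 165): 111111111111111
Gen 7 (rule 18): 000000000000000
Gen 8 (rule 165): 111111111111111
Gen 9 (rule 18): 000000000000000
Gen 10 (rule 165): 111111111111111
Gen 11 (rule 18): 000000000000000
Gen 12 (rule 165): 111111111111111
Gen 13 (rule 18): 000000000000000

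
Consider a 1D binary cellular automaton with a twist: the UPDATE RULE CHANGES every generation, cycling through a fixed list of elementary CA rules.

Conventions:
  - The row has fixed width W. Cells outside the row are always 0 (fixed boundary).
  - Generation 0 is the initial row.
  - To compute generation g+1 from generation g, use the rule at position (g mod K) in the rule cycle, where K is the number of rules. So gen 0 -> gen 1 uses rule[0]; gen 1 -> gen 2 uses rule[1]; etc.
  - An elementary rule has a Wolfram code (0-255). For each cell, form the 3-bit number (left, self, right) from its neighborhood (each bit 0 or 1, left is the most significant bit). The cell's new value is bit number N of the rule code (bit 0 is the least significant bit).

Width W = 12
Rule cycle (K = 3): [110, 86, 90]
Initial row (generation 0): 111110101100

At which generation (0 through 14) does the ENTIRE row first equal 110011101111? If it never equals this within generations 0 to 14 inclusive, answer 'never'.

Answer: never

Derivation:
Gen 0: 111110101100
Gen 1 (rule 110): 100011111100
Gen 2 (rule 86): 110100000110
Gen 3 (rule 90): 110010001111
Gen 4 (rule 110): 110110011001
Gen 5 (rule 86): 010011101111
Gen 6 (rule 90): 101110101001
Gen 7 (rule 110): 111011111011
Gen 8 (rule 86): 001000001001
Gen 9 (rule 90): 010100010110
Gen 10 (rule 110): 111100111110
Gen 11 (rule 86): 000111000011
Gen 12 (rule 90): 001101100111
Gen 13 (rule 110): 011111101101
Gen 14 (rule 86): 100000100101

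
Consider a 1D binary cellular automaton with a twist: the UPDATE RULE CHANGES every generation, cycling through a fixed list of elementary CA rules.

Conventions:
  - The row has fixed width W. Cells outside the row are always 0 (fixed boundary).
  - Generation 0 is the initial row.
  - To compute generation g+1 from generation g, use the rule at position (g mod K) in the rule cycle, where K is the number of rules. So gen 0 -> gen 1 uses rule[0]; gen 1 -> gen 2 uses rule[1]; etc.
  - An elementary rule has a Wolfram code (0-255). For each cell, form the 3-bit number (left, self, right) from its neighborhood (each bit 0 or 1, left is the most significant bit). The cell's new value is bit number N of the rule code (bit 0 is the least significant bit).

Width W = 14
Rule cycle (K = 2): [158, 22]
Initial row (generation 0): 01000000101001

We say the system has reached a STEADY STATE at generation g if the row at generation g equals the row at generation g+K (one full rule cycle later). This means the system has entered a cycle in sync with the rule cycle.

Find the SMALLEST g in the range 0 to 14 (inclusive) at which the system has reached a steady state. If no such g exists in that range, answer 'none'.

Answer: 14

Derivation:
Gen 0: 01000000101001
Gen 1 (rule 158): 11100001101111
Gen 2 (rule 22): 00010010000000
Gen 3 (rule 158): 00111111000000
Gen 4 (rule 22): 01000000100000
Gen 5 (rule 158): 11100001110000
Gen 6 (rule 22): 00010010001000
Gen 7 (rule 158): 00111111011100
Gen 8 (rule 22): 01000000000010
Gen 9 (rule 158): 11100000000111
Gen 10 (rule 22): 00010000001000
Gen 11 (rule 158): 00111000011100
Gen 12 (rule 22): 01000100100010
Gen 13 (rule 158): 11101111110111
Gen 14 (rule 22): 00000000000000
Gen 15 (rule 158): 00000000000000
Gen 16 (rule 22): 00000000000000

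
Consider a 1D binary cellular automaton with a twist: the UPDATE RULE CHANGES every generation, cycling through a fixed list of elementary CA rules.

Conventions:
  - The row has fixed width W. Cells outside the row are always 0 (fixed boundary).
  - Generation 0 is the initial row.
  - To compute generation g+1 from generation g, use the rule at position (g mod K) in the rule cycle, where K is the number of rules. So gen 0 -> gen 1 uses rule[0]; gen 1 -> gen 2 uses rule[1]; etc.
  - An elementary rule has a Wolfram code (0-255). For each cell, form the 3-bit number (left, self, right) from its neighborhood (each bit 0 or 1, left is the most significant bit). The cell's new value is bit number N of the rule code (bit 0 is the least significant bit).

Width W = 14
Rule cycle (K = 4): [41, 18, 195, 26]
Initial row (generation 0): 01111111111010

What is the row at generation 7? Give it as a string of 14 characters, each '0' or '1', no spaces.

Answer: 11110101100001

Derivation:
Gen 0: 01111111111010
Gen 1 (rule 41): 01000000000100
Gen 2 (rule 18): 10100000001010
Gen 3 (rule 195): 00001111110000
Gen 4 (rule 26): 00011000001000
Gen 5 (rule 41): 11010011100011
Gen 6 (rule 18): 00001100010100
Gen 7 (rule 195): 11110101100001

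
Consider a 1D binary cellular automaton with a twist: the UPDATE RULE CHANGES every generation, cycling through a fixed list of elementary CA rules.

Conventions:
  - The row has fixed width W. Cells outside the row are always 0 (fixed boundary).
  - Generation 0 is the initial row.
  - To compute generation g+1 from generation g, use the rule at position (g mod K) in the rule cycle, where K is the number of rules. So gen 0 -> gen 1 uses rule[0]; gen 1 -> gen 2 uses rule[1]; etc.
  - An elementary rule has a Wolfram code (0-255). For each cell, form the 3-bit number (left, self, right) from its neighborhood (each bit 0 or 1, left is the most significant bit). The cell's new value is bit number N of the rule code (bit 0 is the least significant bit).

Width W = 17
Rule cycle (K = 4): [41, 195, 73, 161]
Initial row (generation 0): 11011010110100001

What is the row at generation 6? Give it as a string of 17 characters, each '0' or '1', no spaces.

Gen 0: 11011010110100001
Gen 1 (rule 41): 10110101101001100
Gen 2 (rule 195): 00010000100010101
Gen 3 (rule 73): 11000110001000000
Gen 4 (rule 161): 00010000100011111
Gen 5 (rule 41): 11000110001010000
Gen 6 (rule 195): 01011010110000111

Answer: 01011010110000111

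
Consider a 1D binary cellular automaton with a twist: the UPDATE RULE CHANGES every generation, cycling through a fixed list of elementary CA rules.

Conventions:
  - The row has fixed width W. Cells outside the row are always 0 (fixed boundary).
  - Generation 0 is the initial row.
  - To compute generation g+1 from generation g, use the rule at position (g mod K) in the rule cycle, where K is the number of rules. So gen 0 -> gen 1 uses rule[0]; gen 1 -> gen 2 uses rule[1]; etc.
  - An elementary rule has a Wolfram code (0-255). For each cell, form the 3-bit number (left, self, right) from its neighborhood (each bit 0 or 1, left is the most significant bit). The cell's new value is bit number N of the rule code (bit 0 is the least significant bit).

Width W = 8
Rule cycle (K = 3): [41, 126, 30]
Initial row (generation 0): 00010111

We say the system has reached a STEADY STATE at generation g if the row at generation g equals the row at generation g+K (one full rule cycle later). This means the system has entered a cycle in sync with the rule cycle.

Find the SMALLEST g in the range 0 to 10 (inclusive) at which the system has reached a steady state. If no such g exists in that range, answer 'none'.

Answer: none

Derivation:
Gen 0: 00010111
Gen 1 (rule 41): 11001100
Gen 2 (rule 126): 11111110
Gen 3 (rule 30): 10000001
Gen 4 (rule 41): 00111100
Gen 5 (rule 126): 01100110
Gen 6 (rule 30): 11011101
Gen 7 (rule 41): 10110010
Gen 8 (rule 126): 11111111
Gen 9 (rule 30): 10000000
Gen 10 (rule 41): 00111111
Gen 11 (rule 126): 01100001
Gen 12 (rule 30): 11010011
Gen 13 (rule 41): 10100010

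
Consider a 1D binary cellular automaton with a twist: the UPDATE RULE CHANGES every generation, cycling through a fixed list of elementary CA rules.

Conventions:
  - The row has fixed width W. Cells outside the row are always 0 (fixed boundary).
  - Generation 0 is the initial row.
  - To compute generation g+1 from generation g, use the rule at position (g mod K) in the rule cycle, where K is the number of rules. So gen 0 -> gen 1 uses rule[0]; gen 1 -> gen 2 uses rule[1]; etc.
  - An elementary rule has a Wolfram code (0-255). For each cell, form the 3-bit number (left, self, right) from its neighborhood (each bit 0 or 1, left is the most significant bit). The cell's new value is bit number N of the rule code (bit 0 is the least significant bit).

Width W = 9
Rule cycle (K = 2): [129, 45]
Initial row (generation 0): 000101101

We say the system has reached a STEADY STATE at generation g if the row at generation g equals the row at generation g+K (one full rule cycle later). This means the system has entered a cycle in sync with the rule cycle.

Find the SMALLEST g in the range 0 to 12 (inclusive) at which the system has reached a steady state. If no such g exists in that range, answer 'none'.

Answer: none

Derivation:
Gen 0: 000101101
Gen 1 (rule 129): 110000000
Gen 2 (rule 45): 100111111
Gen 3 (rule 129): 000011110
Gen 4 (rule 45): 111010000
Gen 5 (rule 129): 010000111
Gen 6 (rule 45): 010110100
Gen 7 (rule 129): 000000001
Gen 8 (rule 45): 111111101
Gen 9 (rule 129): 011111000
Gen 10 (rule 45): 010000011
Gen 11 (rule 129): 000111000
Gen 12 (rule 45): 110100011
Gen 13 (rule 129): 000001000
Gen 14 (rule 45): 111101011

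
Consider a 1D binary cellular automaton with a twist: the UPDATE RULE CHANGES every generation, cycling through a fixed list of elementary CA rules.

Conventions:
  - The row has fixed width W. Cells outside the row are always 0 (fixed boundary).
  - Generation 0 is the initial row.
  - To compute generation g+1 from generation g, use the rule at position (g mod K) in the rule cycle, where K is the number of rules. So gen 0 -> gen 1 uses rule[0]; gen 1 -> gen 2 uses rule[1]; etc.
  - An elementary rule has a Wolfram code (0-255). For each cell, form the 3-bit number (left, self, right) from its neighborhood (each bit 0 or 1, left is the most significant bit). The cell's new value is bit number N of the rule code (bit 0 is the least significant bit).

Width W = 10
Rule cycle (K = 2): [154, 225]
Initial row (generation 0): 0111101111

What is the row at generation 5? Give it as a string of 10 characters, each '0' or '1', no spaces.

Gen 0: 0111101111
Gen 1 (rule 154): 1111001110
Gen 2 (rule 225): 0111000110
Gen 3 (rule 154): 1110101101
Gen 4 (rule 225): 0111010110
Gen 5 (rule 154): 1110000101

Answer: 1110000101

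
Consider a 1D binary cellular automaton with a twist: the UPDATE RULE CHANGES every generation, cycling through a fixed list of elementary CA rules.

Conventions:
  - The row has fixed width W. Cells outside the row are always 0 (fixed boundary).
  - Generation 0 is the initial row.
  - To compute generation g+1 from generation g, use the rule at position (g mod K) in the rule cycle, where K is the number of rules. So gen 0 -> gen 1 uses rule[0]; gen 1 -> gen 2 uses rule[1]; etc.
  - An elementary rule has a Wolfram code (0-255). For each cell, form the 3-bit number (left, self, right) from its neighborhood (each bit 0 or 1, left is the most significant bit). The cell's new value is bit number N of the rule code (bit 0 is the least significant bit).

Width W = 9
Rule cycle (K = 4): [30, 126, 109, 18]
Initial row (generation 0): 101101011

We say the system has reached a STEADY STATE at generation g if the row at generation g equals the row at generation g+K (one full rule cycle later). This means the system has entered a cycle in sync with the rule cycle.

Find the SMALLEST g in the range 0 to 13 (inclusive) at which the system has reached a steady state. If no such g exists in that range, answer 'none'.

Gen 0: 101101011
Gen 1 (rule 30): 101001010
Gen 2 (rule 126): 111111111
Gen 3 (rule 109): 100000001
Gen 4 (rule 18): 010000010
Gen 5 (rule 30): 111000111
Gen 6 (rule 126): 101101101
Gen 7 (rule 109): 111111111
Gen 8 (rule 18): 000000000
Gen 9 (rule 30): 000000000
Gen 10 (rule 126): 000000000
Gen 11 (rule 109): 111111111
Gen 12 (rule 18): 000000000
Gen 13 (rule 30): 000000000
Gen 14 (rule 126): 000000000
Gen 15 (rule 109): 111111111
Gen 16 (rule 18): 000000000
Gen 17 (rule 30): 000000000

Answer: 7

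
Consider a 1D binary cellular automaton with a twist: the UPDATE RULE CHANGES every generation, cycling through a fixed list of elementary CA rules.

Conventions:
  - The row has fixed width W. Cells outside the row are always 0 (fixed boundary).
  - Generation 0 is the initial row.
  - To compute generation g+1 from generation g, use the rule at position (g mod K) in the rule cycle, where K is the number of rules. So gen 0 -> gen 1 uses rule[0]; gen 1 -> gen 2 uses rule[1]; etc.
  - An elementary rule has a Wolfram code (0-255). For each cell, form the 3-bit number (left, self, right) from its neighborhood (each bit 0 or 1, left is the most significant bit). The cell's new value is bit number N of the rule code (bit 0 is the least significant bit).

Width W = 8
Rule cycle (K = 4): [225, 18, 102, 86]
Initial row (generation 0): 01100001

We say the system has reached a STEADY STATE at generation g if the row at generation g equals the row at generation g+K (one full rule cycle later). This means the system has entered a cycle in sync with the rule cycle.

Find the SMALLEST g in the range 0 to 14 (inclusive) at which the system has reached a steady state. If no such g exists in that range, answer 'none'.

Gen 0: 01100001
Gen 1 (rule 225): 00101100
Gen 2 (rule 18): 01000010
Gen 3 (rule 102): 11000110
Gen 4 (rule 86): 01101011
Gen 5 (rule 225): 00110101
Gen 6 (rule 18): 01000000
Gen 7 (rule 102): 11000000
Gen 8 (rule 86): 01100000
Gen 9 (rule 225): 00101111
Gen 10 (rule 18): 01000000
Gen 11 (rule 102): 11000000
Gen 12 (rule 86): 01100000
Gen 13 (rule 225): 00101111
Gen 14 (rule 18): 01000000
Gen 15 (rule 102): 11000000
Gen 16 (rule 86): 01100000
Gen 17 (rule 225): 00101111
Gen 18 (rule 18): 01000000

Answer: 6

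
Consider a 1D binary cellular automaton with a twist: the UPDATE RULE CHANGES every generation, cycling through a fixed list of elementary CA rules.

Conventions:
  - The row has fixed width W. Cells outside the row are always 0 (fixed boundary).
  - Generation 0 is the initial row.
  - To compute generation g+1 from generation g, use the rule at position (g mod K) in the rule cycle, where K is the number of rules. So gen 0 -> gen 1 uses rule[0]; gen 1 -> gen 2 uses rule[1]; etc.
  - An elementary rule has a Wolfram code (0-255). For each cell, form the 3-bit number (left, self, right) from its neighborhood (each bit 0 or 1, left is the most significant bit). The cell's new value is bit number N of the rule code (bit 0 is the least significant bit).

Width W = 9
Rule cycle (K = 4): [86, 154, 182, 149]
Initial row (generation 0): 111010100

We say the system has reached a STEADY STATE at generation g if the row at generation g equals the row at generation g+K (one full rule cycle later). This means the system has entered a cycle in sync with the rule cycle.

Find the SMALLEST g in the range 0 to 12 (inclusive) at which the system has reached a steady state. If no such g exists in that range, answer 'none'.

Answer: 3

Derivation:
Gen 0: 111010100
Gen 1 (rule 86): 001010110
Gen 2 (rule 154): 010000101
Gen 3 (rule 182): 111001111
Gen 4 (rule 149): 010100110
Gen 5 (rule 86): 110111011
Gen 6 (rule 154): 100110010
Gen 7 (rule 182): 111001111
Gen 8 (rule 149): 010100110
Gen 9 (rule 86): 110111011
Gen 10 (rule 154): 100110010
Gen 11 (rule 182): 111001111
Gen 12 (rule 149): 010100110
Gen 13 (rule 86): 110111011
Gen 14 (rule 154): 100110010
Gen 15 (rule 182): 111001111
Gen 16 (rule 149): 010100110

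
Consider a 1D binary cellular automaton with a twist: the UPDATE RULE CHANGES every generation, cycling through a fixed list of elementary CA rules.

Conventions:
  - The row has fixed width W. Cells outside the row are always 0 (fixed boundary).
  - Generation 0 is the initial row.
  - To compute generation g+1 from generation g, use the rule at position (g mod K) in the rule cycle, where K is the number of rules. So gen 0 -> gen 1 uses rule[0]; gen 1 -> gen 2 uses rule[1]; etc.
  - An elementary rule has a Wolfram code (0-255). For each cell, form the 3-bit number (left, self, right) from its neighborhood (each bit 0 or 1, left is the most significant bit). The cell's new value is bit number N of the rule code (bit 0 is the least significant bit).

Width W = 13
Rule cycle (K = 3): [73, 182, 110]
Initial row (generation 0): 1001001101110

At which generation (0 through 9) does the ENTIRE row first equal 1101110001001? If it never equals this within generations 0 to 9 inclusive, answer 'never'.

Gen 0: 1001001101110
Gen 1 (rule 73): 0000001101010
Gen 2 (rule 182): 0000010011111
Gen 3 (rule 110): 0000110110001
Gen 4 (rule 73): 1110110110100
Gen 5 (rule 182): 0101001001110
Gen 6 (rule 110): 1111011011010
Gen 7 (rule 73): 1001011011000
Gen 8 (rule 182): 1111100100100
Gen 9 (rule 110): 1000101101100

Answer: never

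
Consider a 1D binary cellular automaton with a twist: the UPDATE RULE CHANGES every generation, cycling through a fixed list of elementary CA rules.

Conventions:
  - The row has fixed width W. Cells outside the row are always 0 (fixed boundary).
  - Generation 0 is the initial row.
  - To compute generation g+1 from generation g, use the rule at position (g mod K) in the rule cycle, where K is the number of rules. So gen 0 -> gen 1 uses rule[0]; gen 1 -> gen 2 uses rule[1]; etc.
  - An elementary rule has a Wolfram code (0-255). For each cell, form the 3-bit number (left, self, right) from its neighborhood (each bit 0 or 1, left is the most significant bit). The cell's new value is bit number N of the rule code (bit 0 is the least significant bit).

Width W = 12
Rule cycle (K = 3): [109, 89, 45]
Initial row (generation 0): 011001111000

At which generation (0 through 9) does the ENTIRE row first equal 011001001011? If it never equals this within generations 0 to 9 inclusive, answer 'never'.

Answer: 1

Derivation:
Gen 0: 011001111000
Gen 1 (rule 109): 011001001011
Gen 2 (rule 89): 011100100011
Gen 3 (rule 45): 010000101010
Gen 4 (rule 109): 010110111110
Gen 5 (rule 89): 000110100011
Gen 6 (rule 45): 110101101010
Gen 7 (rule 109): 111111111110
Gen 8 (rule 89): 100000000011
Gen 9 (rule 45): 101111111010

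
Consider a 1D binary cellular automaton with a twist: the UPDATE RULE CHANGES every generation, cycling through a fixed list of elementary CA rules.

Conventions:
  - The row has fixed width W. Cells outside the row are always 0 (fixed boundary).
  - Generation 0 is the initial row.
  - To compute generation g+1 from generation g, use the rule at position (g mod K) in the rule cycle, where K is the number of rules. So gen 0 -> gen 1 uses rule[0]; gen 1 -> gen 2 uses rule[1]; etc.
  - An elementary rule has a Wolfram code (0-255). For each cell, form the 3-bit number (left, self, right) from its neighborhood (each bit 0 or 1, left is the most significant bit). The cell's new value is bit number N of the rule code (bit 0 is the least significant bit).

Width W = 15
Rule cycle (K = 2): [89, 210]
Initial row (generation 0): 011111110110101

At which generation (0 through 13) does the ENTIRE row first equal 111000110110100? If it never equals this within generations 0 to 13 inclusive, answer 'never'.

Answer: never

Derivation:
Gen 0: 011111110110101
Gen 1 (rule 89): 010000010110000
Gen 2 (rule 210): 101000100011000
Gen 3 (rule 89): 000110011011111
Gen 4 (rule 210): 001011101001111
Gen 5 (rule 89): 100010100101001
Gen 6 (rule 210): 010100011000110
Gen 7 (rule 89): 000011011110111
Gen 8 (rule 210): 000101001110011
Gen 9 (rule 89): 110000101011011
Gen 10 (rule 210): 011001000001001
Gen 11 (rule 89): 011100111100100
Gen 12 (rule 210): 101111011111010
Gen 13 (rule 89): 001001010001001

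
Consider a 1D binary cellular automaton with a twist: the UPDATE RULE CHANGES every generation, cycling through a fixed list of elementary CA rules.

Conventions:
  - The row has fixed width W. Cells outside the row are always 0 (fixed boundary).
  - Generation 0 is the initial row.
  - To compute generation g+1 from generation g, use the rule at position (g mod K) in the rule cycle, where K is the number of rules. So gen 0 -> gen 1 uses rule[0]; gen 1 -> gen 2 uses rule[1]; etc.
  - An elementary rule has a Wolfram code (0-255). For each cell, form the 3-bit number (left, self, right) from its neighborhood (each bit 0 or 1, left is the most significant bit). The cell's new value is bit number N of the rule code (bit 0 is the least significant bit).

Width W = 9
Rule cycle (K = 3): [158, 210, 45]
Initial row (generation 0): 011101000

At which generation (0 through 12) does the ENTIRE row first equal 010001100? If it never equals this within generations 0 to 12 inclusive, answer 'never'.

Answer: 3

Derivation:
Gen 0: 011101000
Gen 1 (rule 158): 111001100
Gen 2 (rule 210): 011110110
Gen 3 (rule 45): 010001100
Gen 4 (rule 158): 111011010
Gen 5 (rule 210): 011001001
Gen 6 (rule 45): 010001001
Gen 7 (rule 158): 111011111
Gen 8 (rule 210): 011001111
Gen 9 (rule 45): 010001000
Gen 10 (rule 158): 111011100
Gen 11 (rule 210): 011001110
Gen 12 (rule 45): 010001000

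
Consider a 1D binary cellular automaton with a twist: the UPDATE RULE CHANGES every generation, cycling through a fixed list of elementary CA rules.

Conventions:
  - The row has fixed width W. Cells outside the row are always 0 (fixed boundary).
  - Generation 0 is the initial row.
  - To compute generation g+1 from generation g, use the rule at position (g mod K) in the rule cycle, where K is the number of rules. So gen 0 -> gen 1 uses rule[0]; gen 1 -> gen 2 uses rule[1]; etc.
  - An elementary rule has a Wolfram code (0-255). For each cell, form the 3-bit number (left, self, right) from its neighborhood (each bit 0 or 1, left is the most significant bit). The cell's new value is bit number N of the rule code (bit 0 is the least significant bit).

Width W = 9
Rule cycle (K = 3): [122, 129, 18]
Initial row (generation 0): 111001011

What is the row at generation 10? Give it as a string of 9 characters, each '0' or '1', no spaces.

Gen 0: 111001011
Gen 1 (rule 122): 101110111
Gen 2 (rule 129): 000100010
Gen 3 (rule 18): 001010101
Gen 4 (rule 122): 010101010
Gen 5 (rule 129): 000000000
Gen 6 (rule 18): 000000000
Gen 7 (rule 122): 000000000
Gen 8 (rule 129): 111111111
Gen 9 (rule 18): 000000000
Gen 10 (rule 122): 000000000

Answer: 000000000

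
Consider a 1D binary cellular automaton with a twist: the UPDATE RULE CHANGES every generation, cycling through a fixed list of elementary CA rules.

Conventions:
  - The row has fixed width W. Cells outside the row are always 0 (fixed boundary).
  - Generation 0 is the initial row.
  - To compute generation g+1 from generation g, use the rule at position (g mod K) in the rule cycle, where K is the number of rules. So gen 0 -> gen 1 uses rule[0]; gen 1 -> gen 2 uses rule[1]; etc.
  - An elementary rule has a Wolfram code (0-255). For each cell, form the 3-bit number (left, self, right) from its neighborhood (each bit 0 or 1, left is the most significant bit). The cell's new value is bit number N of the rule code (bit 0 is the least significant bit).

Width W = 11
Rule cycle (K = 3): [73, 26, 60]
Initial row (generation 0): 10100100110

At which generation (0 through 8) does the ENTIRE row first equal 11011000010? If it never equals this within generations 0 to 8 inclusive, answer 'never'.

Answer: never

Derivation:
Gen 0: 10100100110
Gen 1 (rule 73): 00000000110
Gen 2 (rule 26): 00000001101
Gen 3 (rule 60): 00000001011
Gen 4 (rule 73): 11111100011
Gen 5 (rule 26): 10000010110
Gen 6 (rule 60): 11000011101
Gen 7 (rule 73): 11011010100
Gen 8 (rule 26): 10010000010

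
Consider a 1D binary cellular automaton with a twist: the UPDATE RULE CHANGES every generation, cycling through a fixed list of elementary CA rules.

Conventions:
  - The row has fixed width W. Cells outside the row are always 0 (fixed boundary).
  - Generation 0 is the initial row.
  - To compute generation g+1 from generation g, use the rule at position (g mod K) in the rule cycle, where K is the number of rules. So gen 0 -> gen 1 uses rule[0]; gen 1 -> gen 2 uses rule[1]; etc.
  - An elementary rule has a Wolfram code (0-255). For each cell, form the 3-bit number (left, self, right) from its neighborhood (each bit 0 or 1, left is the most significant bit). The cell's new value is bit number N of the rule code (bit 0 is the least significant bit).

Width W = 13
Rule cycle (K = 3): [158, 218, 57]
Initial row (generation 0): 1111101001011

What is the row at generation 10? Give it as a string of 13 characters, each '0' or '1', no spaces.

Answer: 1100000000110

Derivation:
Gen 0: 1111101001011
Gen 1 (rule 158): 1111001111010
Gen 2 (rule 218): 1111111111001
Gen 3 (rule 57): 1000000000100
Gen 4 (rule 158): 1100000001110
Gen 5 (rule 218): 1110000011111
Gen 6 (rule 57): 1001111010000
Gen 7 (rule 158): 1111110011000
Gen 8 (rule 218): 1111111111100
Gen 9 (rule 57): 1000000000011
Gen 10 (rule 158): 1100000000110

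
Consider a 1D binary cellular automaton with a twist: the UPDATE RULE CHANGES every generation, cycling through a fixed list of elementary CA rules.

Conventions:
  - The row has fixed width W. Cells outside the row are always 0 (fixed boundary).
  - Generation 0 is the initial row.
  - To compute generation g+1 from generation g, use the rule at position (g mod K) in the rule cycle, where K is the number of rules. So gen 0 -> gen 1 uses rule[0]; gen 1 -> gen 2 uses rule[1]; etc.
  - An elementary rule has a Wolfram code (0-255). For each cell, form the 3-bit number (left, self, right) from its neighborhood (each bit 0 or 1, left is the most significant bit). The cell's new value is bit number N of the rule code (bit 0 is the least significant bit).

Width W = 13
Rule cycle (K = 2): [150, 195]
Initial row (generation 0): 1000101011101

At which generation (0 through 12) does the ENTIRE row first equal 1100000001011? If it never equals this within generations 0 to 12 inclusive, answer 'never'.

Gen 0: 1000101011101
Gen 1 (rule 150): 1101101001001
Gen 2 (rule 195): 0100100010010
Gen 3 (rule 150): 1111110111111
Gen 4 (rule 195): 0111110011111
Gen 5 (rule 150): 1011101101110
Gen 6 (rule 195): 0001100100110
Gen 7 (rule 150): 0010011111001
Gen 8 (rule 195): 1100101111010
Gen 9 (rule 150): 0011100110011
Gen 10 (rule 195): 1101101010101
Gen 11 (rule 150): 0000001010101
Gen 12 (rule 195): 1111110000000

Answer: never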